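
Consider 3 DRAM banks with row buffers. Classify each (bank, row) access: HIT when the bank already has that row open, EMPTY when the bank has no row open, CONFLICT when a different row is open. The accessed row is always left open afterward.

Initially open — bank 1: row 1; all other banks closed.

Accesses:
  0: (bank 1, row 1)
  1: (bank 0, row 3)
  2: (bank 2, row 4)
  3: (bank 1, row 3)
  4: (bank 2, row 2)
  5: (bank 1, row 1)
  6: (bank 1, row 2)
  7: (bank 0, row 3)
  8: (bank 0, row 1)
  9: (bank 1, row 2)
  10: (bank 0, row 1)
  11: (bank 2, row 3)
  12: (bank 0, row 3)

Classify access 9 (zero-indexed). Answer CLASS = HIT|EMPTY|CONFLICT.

#0 (1,1) H  (was 1)
#1 (0,3) E
#2 (2,4) E
#3 (1,3) C  (was 1)
#4 (2,2) C  (was 4)
#5 (1,1) C  (was 3)
#6 (1,2) C  (was 1)
#7 (0,3) H  (was 3)
#8 (0,1) C  (was 3)
#9 (1,2) H  (was 2)
#10 (0,1) H  (was 1)
#11 (2,3) C  (was 2)
#12 (0,3) C  (was 1)

CLASS = HIT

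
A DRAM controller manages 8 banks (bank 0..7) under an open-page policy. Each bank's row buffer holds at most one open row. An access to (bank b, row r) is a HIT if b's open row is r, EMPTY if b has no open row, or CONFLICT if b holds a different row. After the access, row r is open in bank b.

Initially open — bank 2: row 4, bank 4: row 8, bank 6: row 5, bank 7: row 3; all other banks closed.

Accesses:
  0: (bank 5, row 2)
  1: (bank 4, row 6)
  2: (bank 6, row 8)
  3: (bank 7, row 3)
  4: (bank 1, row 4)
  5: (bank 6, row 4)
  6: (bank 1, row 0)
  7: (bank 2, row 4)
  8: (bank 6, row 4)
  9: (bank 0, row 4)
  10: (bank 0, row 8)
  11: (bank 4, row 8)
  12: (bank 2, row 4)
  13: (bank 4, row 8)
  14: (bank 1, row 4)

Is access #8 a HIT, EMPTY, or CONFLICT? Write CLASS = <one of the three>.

CLASS = HIT

#0 (5,2) E
#1 (4,6) C  (was 8)
#2 (6,8) C  (was 5)
#3 (7,3) H  (was 3)
#4 (1,4) E
#5 (6,4) C  (was 8)
#6 (1,0) C  (was 4)
#7 (2,4) H  (was 4)
#8 (6,4) H  (was 4)
#9 (0,4) E
#10 (0,8) C  (was 4)
#11 (4,8) C  (was 6)
#12 (2,4) H  (was 4)
#13 (4,8) H  (was 8)
#14 (1,4) C  (was 0)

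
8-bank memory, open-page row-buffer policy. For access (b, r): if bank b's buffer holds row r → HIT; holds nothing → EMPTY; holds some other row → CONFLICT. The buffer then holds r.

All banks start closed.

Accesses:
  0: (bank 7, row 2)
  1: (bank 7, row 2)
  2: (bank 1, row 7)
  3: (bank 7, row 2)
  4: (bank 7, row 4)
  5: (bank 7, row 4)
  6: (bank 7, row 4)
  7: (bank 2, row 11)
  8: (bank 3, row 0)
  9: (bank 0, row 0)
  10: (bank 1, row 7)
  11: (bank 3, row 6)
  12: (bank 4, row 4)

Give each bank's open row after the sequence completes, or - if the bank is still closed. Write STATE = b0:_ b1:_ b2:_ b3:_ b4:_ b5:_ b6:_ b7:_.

0: bank 7 row 2 — prev None → EMPTY
1: bank 7 row 2 — prev 2 → HIT
2: bank 1 row 7 — prev None → EMPTY
3: bank 7 row 2 — prev 2 → HIT
4: bank 7 row 4 — prev 2 → CONFLICT
5: bank 7 row 4 — prev 4 → HIT
6: bank 7 row 4 — prev 4 → HIT
7: bank 2 row 11 — prev None → EMPTY
8: bank 3 row 0 — prev None → EMPTY
9: bank 0 row 0 — prev None → EMPTY
10: bank 1 row 7 — prev 7 → HIT
11: bank 3 row 6 — prev 0 → CONFLICT
12: bank 4 row 4 — prev None → EMPTY

STATE = b0:0 b1:7 b2:11 b3:6 b4:4 b5:- b6:- b7:4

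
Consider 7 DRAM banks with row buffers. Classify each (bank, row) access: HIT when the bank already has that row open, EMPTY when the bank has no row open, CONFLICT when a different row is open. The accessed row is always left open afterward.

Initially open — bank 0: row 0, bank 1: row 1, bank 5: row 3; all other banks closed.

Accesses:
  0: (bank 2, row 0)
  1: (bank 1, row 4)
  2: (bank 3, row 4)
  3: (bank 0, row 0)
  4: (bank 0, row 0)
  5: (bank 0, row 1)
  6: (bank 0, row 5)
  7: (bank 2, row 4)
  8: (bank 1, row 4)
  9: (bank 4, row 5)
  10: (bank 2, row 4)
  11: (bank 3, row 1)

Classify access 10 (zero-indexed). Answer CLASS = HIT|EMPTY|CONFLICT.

#0 (2,0) E
#1 (1,4) C  (was 1)
#2 (3,4) E
#3 (0,0) H  (was 0)
#4 (0,0) H  (was 0)
#5 (0,1) C  (was 0)
#6 (0,5) C  (was 1)
#7 (2,4) C  (was 0)
#8 (1,4) H  (was 4)
#9 (4,5) E
#10 (2,4) H  (was 4)
#11 (3,1) C  (was 4)

CLASS = HIT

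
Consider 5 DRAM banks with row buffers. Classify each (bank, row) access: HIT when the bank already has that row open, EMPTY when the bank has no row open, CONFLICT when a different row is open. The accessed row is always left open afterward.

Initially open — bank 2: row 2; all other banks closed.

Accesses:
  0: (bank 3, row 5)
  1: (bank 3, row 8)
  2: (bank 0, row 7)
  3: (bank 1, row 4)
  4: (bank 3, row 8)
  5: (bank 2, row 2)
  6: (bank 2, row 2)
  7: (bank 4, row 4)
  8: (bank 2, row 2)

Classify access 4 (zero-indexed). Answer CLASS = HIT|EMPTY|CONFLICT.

0: bank 3 row 5 — prev None → EMPTY
1: bank 3 row 8 — prev 5 → CONFLICT
2: bank 0 row 7 — prev None → EMPTY
3: bank 1 row 4 — prev None → EMPTY
4: bank 3 row 8 — prev 8 → HIT
5: bank 2 row 2 — prev 2 → HIT
6: bank 2 row 2 — prev 2 → HIT
7: bank 4 row 4 — prev None → EMPTY
8: bank 2 row 2 — prev 2 → HIT

CLASS = HIT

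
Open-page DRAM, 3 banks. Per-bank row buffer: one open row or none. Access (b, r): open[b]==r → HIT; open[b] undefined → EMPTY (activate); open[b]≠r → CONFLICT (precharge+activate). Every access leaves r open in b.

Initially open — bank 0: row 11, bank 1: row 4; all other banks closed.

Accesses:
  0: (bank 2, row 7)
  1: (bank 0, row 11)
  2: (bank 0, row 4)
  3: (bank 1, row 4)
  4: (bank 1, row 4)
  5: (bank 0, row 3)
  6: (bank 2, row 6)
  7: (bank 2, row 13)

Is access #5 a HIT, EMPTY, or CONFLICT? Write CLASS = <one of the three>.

step 0: bank2 None->7 [EMPTY]
step 1: bank0 11->11 [HIT]
step 2: bank0 11->4 [CONFLICT]
step 3: bank1 4->4 [HIT]
step 4: bank1 4->4 [HIT]
step 5: bank0 4->3 [CONFLICT]
step 6: bank2 7->6 [CONFLICT]
step 7: bank2 6->13 [CONFLICT]

CLASS = CONFLICT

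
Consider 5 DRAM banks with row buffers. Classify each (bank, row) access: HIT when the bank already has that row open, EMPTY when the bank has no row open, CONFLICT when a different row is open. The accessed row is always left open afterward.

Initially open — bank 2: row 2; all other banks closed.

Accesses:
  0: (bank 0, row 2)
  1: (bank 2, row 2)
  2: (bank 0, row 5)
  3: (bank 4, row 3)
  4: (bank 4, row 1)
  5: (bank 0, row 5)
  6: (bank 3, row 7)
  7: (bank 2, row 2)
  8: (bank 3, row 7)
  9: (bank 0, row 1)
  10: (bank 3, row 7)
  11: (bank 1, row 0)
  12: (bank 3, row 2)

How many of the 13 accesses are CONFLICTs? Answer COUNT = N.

COUNT = 4

0: bank 0 row 2 — prev None → EMPTY
1: bank 2 row 2 — prev 2 → HIT
2: bank 0 row 5 — prev 2 → CONFLICT
3: bank 4 row 3 — prev None → EMPTY
4: bank 4 row 1 — prev 3 → CONFLICT
5: bank 0 row 5 — prev 5 → HIT
6: bank 3 row 7 — prev None → EMPTY
7: bank 2 row 2 — prev 2 → HIT
8: bank 3 row 7 — prev 7 → HIT
9: bank 0 row 1 — prev 5 → CONFLICT
10: bank 3 row 7 — prev 7 → HIT
11: bank 1 row 0 — prev None → EMPTY
12: bank 3 row 2 — prev 7 → CONFLICT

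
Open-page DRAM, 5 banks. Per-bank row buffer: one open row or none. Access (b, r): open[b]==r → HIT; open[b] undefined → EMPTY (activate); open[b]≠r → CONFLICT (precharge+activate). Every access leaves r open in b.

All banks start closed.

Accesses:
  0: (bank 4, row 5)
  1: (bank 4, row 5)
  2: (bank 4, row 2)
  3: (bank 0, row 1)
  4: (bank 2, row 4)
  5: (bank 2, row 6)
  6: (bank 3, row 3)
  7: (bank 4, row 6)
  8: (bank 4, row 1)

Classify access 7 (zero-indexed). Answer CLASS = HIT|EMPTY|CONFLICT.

CLASS = CONFLICT

#0 (4,5) E
#1 (4,5) H  (was 5)
#2 (4,2) C  (was 5)
#3 (0,1) E
#4 (2,4) E
#5 (2,6) C  (was 4)
#6 (3,3) E
#7 (4,6) C  (was 2)
#8 (4,1) C  (was 6)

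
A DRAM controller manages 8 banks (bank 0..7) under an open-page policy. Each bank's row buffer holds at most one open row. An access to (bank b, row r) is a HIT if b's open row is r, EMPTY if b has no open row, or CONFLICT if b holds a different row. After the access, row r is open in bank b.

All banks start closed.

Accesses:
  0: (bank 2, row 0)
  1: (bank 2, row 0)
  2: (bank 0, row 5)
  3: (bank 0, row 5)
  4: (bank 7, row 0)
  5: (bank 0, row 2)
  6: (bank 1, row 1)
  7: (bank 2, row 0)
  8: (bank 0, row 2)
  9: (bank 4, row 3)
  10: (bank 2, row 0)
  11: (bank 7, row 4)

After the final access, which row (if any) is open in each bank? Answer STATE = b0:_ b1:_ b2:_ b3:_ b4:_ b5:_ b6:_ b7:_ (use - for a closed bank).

STATE = b0:2 b1:1 b2:0 b3:- b4:3 b5:- b6:- b7:4

step 0: bank2 None->0 [EMPTY]
step 1: bank2 0->0 [HIT]
step 2: bank0 None->5 [EMPTY]
step 3: bank0 5->5 [HIT]
step 4: bank7 None->0 [EMPTY]
step 5: bank0 5->2 [CONFLICT]
step 6: bank1 None->1 [EMPTY]
step 7: bank2 0->0 [HIT]
step 8: bank0 2->2 [HIT]
step 9: bank4 None->3 [EMPTY]
step 10: bank2 0->0 [HIT]
step 11: bank7 0->4 [CONFLICT]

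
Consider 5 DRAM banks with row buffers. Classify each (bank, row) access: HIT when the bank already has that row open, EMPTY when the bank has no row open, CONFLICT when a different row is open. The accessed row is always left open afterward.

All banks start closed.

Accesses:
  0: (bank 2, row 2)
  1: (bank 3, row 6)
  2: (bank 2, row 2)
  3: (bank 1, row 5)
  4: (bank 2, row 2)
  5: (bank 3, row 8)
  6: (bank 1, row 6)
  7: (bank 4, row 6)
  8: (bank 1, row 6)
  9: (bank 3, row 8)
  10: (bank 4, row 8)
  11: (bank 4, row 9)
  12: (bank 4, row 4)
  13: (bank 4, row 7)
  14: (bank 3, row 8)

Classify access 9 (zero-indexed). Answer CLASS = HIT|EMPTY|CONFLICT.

step 0: bank2 None->2 [EMPTY]
step 1: bank3 None->6 [EMPTY]
step 2: bank2 2->2 [HIT]
step 3: bank1 None->5 [EMPTY]
step 4: bank2 2->2 [HIT]
step 5: bank3 6->8 [CONFLICT]
step 6: bank1 5->6 [CONFLICT]
step 7: bank4 None->6 [EMPTY]
step 8: bank1 6->6 [HIT]
step 9: bank3 8->8 [HIT]
step 10: bank4 6->8 [CONFLICT]
step 11: bank4 8->9 [CONFLICT]
step 12: bank4 9->4 [CONFLICT]
step 13: bank4 4->7 [CONFLICT]
step 14: bank3 8->8 [HIT]

CLASS = HIT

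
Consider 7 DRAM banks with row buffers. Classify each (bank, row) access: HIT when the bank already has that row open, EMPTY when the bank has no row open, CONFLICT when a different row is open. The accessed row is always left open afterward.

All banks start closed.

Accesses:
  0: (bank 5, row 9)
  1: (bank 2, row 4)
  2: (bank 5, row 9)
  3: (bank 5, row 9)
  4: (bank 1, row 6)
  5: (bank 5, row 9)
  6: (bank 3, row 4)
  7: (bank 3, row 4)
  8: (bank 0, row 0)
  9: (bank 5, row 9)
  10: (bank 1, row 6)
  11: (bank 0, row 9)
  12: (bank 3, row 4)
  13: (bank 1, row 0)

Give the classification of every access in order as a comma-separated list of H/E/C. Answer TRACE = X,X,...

step 0: bank5 None->9 [EMPTY]
step 1: bank2 None->4 [EMPTY]
step 2: bank5 9->9 [HIT]
step 3: bank5 9->9 [HIT]
step 4: bank1 None->6 [EMPTY]
step 5: bank5 9->9 [HIT]
step 6: bank3 None->4 [EMPTY]
step 7: bank3 4->4 [HIT]
step 8: bank0 None->0 [EMPTY]
step 9: bank5 9->9 [HIT]
step 10: bank1 6->6 [HIT]
step 11: bank0 0->9 [CONFLICT]
step 12: bank3 4->4 [HIT]
step 13: bank1 6->0 [CONFLICT]

TRACE = E,E,H,H,E,H,E,H,E,H,H,C,H,C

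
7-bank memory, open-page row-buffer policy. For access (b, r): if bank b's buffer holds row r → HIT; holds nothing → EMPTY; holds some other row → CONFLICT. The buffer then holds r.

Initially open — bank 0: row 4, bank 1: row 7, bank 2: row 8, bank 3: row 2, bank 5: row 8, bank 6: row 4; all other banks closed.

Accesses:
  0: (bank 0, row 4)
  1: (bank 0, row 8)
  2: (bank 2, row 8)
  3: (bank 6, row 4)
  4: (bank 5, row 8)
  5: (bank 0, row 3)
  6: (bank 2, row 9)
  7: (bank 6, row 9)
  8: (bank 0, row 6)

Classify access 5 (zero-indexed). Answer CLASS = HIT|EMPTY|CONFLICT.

step 0: bank0 4->4 [HIT]
step 1: bank0 4->8 [CONFLICT]
step 2: bank2 8->8 [HIT]
step 3: bank6 4->4 [HIT]
step 4: bank5 8->8 [HIT]
step 5: bank0 8->3 [CONFLICT]
step 6: bank2 8->9 [CONFLICT]
step 7: bank6 4->9 [CONFLICT]
step 8: bank0 3->6 [CONFLICT]

CLASS = CONFLICT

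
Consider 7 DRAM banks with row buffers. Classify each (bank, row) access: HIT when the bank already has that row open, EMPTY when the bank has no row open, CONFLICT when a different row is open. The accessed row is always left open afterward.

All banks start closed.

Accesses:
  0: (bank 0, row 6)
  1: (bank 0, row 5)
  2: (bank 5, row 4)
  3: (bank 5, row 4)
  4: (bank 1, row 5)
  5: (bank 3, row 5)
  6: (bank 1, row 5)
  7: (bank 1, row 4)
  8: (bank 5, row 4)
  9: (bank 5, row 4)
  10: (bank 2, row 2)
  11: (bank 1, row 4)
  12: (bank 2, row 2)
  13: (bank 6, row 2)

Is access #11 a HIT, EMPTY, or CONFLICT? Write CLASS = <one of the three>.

CLASS = HIT

  [0] b0 r6: no row ⇒ E
  [1] b0 r5: had r6 ⇒ C
  [2] b5 r4: no row ⇒ E
  [3] b5 r4: had r4 ⇒ H
  [4] b1 r5: no row ⇒ E
  [5] b3 r5: no row ⇒ E
  [6] b1 r5: had r5 ⇒ H
  [7] b1 r4: had r5 ⇒ C
  [8] b5 r4: had r4 ⇒ H
  [9] b5 r4: had r4 ⇒ H
  [10] b2 r2: no row ⇒ E
  [11] b1 r4: had r4 ⇒ H
  [12] b2 r2: had r2 ⇒ H
  [13] b6 r2: no row ⇒ E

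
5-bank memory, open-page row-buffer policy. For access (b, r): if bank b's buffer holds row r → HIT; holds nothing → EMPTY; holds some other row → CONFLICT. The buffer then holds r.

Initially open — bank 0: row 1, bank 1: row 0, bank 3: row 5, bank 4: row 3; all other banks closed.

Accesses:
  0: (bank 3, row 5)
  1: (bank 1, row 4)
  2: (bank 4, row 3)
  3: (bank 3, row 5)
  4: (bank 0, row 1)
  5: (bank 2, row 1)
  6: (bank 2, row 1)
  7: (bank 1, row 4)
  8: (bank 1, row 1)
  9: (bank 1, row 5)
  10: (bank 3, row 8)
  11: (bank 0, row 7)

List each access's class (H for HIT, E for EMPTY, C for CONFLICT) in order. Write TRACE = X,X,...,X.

TRACE = H,C,H,H,H,E,H,H,C,C,C,C

0: bank 3 row 5 — prev 5 → HIT
1: bank 1 row 4 — prev 0 → CONFLICT
2: bank 4 row 3 — prev 3 → HIT
3: bank 3 row 5 — prev 5 → HIT
4: bank 0 row 1 — prev 1 → HIT
5: bank 2 row 1 — prev None → EMPTY
6: bank 2 row 1 — prev 1 → HIT
7: bank 1 row 4 — prev 4 → HIT
8: bank 1 row 1 — prev 4 → CONFLICT
9: bank 1 row 5 — prev 1 → CONFLICT
10: bank 3 row 8 — prev 5 → CONFLICT
11: bank 0 row 7 — prev 1 → CONFLICT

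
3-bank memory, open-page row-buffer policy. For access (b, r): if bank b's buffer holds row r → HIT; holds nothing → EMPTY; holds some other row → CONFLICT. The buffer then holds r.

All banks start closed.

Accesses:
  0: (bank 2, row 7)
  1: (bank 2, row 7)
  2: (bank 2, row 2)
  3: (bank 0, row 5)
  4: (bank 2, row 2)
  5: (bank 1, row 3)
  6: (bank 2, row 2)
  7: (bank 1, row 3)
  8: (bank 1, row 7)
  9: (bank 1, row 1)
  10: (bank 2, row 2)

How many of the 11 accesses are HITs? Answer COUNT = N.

#0 (2,7) E
#1 (2,7) H  (was 7)
#2 (2,2) C  (was 7)
#3 (0,5) E
#4 (2,2) H  (was 2)
#5 (1,3) E
#6 (2,2) H  (was 2)
#7 (1,3) H  (was 3)
#8 (1,7) C  (was 3)
#9 (1,1) C  (was 7)
#10 (2,2) H  (was 2)

COUNT = 5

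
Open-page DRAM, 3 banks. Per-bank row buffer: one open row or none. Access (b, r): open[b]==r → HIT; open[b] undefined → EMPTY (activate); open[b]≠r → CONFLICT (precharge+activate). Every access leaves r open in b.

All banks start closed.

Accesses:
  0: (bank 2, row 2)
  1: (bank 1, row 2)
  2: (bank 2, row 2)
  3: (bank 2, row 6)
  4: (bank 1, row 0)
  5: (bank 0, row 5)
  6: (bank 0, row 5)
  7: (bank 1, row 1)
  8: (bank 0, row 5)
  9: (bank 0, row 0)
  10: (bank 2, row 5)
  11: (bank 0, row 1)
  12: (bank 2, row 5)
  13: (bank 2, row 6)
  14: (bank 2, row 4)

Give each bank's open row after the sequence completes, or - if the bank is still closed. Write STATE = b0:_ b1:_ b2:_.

STATE = b0:1 b1:1 b2:4

  [0] b2 r2: no row ⇒ E
  [1] b1 r2: no row ⇒ E
  [2] b2 r2: had r2 ⇒ H
  [3] b2 r6: had r2 ⇒ C
  [4] b1 r0: had r2 ⇒ C
  [5] b0 r5: no row ⇒ E
  [6] b0 r5: had r5 ⇒ H
  [7] b1 r1: had r0 ⇒ C
  [8] b0 r5: had r5 ⇒ H
  [9] b0 r0: had r5 ⇒ C
  [10] b2 r5: had r6 ⇒ C
  [11] b0 r1: had r0 ⇒ C
  [12] b2 r5: had r5 ⇒ H
  [13] b2 r6: had r5 ⇒ C
  [14] b2 r4: had r6 ⇒ C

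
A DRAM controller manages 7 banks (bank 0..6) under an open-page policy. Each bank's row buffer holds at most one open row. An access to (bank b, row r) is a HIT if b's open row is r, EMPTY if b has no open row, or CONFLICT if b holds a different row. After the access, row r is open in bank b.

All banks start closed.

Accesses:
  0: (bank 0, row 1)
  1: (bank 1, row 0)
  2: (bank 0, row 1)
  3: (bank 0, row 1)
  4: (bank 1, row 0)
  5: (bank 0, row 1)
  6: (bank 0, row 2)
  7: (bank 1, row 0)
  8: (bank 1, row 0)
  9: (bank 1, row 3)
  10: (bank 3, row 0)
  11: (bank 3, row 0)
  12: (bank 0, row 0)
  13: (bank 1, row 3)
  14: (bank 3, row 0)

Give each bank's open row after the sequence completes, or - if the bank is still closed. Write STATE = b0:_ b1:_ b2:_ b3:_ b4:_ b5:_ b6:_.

STATE = b0:0 b1:3 b2:- b3:0 b4:- b5:- b6:-

#0 (0,1) E
#1 (1,0) E
#2 (0,1) H  (was 1)
#3 (0,1) H  (was 1)
#4 (1,0) H  (was 0)
#5 (0,1) H  (was 1)
#6 (0,2) C  (was 1)
#7 (1,0) H  (was 0)
#8 (1,0) H  (was 0)
#9 (1,3) C  (was 0)
#10 (3,0) E
#11 (3,0) H  (was 0)
#12 (0,0) C  (was 2)
#13 (1,3) H  (was 3)
#14 (3,0) H  (was 0)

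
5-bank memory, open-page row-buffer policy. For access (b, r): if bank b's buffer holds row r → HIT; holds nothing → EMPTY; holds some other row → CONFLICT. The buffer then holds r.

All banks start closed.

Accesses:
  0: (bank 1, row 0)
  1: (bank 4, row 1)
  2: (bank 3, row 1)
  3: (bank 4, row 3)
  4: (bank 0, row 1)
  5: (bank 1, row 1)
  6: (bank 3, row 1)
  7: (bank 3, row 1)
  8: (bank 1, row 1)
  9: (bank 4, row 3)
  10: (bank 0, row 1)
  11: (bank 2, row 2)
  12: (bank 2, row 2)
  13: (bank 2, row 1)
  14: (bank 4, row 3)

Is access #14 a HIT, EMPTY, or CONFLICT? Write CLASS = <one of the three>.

CLASS = HIT

  [0] b1 r0: no row ⇒ E
  [1] b4 r1: no row ⇒ E
  [2] b3 r1: no row ⇒ E
  [3] b4 r3: had r1 ⇒ C
  [4] b0 r1: no row ⇒ E
  [5] b1 r1: had r0 ⇒ C
  [6] b3 r1: had r1 ⇒ H
  [7] b3 r1: had r1 ⇒ H
  [8] b1 r1: had r1 ⇒ H
  [9] b4 r3: had r3 ⇒ H
  [10] b0 r1: had r1 ⇒ H
  [11] b2 r2: no row ⇒ E
  [12] b2 r2: had r2 ⇒ H
  [13] b2 r1: had r2 ⇒ C
  [14] b4 r3: had r3 ⇒ H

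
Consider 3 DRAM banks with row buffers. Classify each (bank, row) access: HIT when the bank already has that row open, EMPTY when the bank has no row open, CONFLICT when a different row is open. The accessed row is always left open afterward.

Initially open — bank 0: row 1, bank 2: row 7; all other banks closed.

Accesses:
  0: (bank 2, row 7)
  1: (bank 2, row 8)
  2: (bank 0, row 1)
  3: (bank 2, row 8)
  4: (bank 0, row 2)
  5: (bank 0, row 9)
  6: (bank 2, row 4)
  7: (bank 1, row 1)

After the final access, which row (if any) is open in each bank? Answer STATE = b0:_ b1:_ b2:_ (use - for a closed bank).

STATE = b0:9 b1:1 b2:4

0: bank 2 row 7 — prev 7 → HIT
1: bank 2 row 8 — prev 7 → CONFLICT
2: bank 0 row 1 — prev 1 → HIT
3: bank 2 row 8 — prev 8 → HIT
4: bank 0 row 2 — prev 1 → CONFLICT
5: bank 0 row 9 — prev 2 → CONFLICT
6: bank 2 row 4 — prev 8 → CONFLICT
7: bank 1 row 1 — prev None → EMPTY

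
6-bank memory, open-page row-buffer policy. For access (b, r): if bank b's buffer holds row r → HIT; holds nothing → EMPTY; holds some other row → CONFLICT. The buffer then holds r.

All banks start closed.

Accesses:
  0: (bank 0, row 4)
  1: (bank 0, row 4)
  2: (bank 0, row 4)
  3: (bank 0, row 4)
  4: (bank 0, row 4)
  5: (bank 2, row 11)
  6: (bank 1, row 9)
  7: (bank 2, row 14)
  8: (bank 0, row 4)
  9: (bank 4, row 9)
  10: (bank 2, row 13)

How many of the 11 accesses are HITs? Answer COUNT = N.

  [0] b0 r4: no row ⇒ E
  [1] b0 r4: had r4 ⇒ H
  [2] b0 r4: had r4 ⇒ H
  [3] b0 r4: had r4 ⇒ H
  [4] b0 r4: had r4 ⇒ H
  [5] b2 r11: no row ⇒ E
  [6] b1 r9: no row ⇒ E
  [7] b2 r14: had r11 ⇒ C
  [8] b0 r4: had r4 ⇒ H
  [9] b4 r9: no row ⇒ E
  [10] b2 r13: had r14 ⇒ C

COUNT = 5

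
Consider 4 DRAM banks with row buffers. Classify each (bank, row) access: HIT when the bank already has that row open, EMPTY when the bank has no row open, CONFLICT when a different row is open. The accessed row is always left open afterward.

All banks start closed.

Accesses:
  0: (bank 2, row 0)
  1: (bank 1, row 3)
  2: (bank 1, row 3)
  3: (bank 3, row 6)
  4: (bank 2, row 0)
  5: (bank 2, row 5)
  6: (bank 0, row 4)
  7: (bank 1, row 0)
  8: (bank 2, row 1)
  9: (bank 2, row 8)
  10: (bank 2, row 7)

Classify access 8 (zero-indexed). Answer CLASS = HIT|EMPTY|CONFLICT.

  [0] b2 r0: no row ⇒ E
  [1] b1 r3: no row ⇒ E
  [2] b1 r3: had r3 ⇒ H
  [3] b3 r6: no row ⇒ E
  [4] b2 r0: had r0 ⇒ H
  [5] b2 r5: had r0 ⇒ C
  [6] b0 r4: no row ⇒ E
  [7] b1 r0: had r3 ⇒ C
  [8] b2 r1: had r5 ⇒ C
  [9] b2 r8: had r1 ⇒ C
  [10] b2 r7: had r8 ⇒ C

CLASS = CONFLICT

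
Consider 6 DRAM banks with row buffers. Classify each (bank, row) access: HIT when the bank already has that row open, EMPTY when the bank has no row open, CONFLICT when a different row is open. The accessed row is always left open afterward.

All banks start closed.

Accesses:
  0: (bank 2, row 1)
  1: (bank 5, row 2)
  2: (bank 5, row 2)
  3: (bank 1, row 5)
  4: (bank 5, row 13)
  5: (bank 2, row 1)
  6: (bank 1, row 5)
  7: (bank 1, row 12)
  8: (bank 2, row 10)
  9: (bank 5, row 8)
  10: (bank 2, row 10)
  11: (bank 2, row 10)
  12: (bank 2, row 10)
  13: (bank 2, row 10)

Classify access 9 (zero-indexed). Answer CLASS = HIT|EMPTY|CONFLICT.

#0 (2,1) E
#1 (5,2) E
#2 (5,2) H  (was 2)
#3 (1,5) E
#4 (5,13) C  (was 2)
#5 (2,1) H  (was 1)
#6 (1,5) H  (was 5)
#7 (1,12) C  (was 5)
#8 (2,10) C  (was 1)
#9 (5,8) C  (was 13)
#10 (2,10) H  (was 10)
#11 (2,10) H  (was 10)
#12 (2,10) H  (was 10)
#13 (2,10) H  (was 10)

CLASS = CONFLICT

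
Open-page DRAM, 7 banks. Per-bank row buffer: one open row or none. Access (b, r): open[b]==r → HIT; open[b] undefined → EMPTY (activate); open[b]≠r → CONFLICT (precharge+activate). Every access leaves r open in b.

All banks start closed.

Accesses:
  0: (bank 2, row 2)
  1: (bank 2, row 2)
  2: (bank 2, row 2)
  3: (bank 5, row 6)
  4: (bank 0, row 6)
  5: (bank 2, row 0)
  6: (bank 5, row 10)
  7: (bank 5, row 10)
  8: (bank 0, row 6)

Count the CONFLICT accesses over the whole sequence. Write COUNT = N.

#0 (2,2) E
#1 (2,2) H  (was 2)
#2 (2,2) H  (was 2)
#3 (5,6) E
#4 (0,6) E
#5 (2,0) C  (was 2)
#6 (5,10) C  (was 6)
#7 (5,10) H  (was 10)
#8 (0,6) H  (was 6)

COUNT = 2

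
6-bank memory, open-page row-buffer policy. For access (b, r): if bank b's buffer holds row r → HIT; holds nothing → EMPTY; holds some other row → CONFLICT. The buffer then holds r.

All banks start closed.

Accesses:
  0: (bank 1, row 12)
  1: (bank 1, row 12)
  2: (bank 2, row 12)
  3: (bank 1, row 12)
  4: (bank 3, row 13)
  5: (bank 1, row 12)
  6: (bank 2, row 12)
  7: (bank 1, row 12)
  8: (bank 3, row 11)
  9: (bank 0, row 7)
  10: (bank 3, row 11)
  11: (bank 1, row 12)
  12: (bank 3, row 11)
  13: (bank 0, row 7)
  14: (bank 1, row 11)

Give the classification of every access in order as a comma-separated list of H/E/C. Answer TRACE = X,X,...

  [0] b1 r12: no row ⇒ E
  [1] b1 r12: had r12 ⇒ H
  [2] b2 r12: no row ⇒ E
  [3] b1 r12: had r12 ⇒ H
  [4] b3 r13: no row ⇒ E
  [5] b1 r12: had r12 ⇒ H
  [6] b2 r12: had r12 ⇒ H
  [7] b1 r12: had r12 ⇒ H
  [8] b3 r11: had r13 ⇒ C
  [9] b0 r7: no row ⇒ E
  [10] b3 r11: had r11 ⇒ H
  [11] b1 r12: had r12 ⇒ H
  [12] b3 r11: had r11 ⇒ H
  [13] b0 r7: had r7 ⇒ H
  [14] b1 r11: had r12 ⇒ C

TRACE = E,H,E,H,E,H,H,H,C,E,H,H,H,H,C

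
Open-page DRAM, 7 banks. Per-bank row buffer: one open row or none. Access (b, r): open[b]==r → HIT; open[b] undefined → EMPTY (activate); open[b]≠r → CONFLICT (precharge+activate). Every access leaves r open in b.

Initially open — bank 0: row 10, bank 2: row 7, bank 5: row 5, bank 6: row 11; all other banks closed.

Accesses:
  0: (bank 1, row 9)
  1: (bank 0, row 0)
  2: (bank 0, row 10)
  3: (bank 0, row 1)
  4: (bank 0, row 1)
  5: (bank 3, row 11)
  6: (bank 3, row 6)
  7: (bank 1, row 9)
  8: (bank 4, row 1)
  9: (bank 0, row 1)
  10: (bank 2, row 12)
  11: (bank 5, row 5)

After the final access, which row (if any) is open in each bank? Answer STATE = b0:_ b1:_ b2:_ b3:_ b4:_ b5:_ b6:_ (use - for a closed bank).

step 0: bank1 None->9 [EMPTY]
step 1: bank0 10->0 [CONFLICT]
step 2: bank0 0->10 [CONFLICT]
step 3: bank0 10->1 [CONFLICT]
step 4: bank0 1->1 [HIT]
step 5: bank3 None->11 [EMPTY]
step 6: bank3 11->6 [CONFLICT]
step 7: bank1 9->9 [HIT]
step 8: bank4 None->1 [EMPTY]
step 9: bank0 1->1 [HIT]
step 10: bank2 7->12 [CONFLICT]
step 11: bank5 5->5 [HIT]

STATE = b0:1 b1:9 b2:12 b3:6 b4:1 b5:5 b6:11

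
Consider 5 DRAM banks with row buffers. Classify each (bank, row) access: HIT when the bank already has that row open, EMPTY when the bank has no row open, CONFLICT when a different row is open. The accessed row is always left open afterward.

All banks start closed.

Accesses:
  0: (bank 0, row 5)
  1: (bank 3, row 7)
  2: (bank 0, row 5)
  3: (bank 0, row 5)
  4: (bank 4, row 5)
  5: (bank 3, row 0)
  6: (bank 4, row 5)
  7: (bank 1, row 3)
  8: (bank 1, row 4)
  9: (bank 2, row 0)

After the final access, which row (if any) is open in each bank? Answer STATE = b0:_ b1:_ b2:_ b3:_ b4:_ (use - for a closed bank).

STATE = b0:5 b1:4 b2:0 b3:0 b4:5

  [0] b0 r5: no row ⇒ E
  [1] b3 r7: no row ⇒ E
  [2] b0 r5: had r5 ⇒ H
  [3] b0 r5: had r5 ⇒ H
  [4] b4 r5: no row ⇒ E
  [5] b3 r0: had r7 ⇒ C
  [6] b4 r5: had r5 ⇒ H
  [7] b1 r3: no row ⇒ E
  [8] b1 r4: had r3 ⇒ C
  [9] b2 r0: no row ⇒ E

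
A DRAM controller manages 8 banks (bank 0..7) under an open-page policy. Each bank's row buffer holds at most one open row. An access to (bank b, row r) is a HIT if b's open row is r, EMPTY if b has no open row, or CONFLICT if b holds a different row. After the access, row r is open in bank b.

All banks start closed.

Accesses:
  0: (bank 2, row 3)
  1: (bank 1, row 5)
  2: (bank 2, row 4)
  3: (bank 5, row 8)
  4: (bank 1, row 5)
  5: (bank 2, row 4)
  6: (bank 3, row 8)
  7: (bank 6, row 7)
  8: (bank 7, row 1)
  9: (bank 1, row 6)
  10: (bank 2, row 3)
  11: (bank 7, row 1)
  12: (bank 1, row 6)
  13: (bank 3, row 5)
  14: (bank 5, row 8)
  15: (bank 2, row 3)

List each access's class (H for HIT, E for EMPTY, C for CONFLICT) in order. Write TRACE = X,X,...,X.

TRACE = E,E,C,E,H,H,E,E,E,C,C,H,H,C,H,H

#0 (2,3) E
#1 (1,5) E
#2 (2,4) C  (was 3)
#3 (5,8) E
#4 (1,5) H  (was 5)
#5 (2,4) H  (was 4)
#6 (3,8) E
#7 (6,7) E
#8 (7,1) E
#9 (1,6) C  (was 5)
#10 (2,3) C  (was 4)
#11 (7,1) H  (was 1)
#12 (1,6) H  (was 6)
#13 (3,5) C  (was 8)
#14 (5,8) H  (was 8)
#15 (2,3) H  (was 3)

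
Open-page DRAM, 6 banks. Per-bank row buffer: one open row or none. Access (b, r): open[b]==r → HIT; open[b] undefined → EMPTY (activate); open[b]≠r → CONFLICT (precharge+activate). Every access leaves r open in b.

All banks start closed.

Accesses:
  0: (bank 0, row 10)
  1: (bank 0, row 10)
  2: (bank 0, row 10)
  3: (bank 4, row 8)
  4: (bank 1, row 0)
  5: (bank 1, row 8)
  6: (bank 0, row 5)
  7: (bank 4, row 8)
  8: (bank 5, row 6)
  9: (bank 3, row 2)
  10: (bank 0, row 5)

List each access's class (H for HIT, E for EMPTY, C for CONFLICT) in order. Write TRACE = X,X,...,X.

TRACE = E,H,H,E,E,C,C,H,E,E,H

0: bank 0 row 10 — prev None → EMPTY
1: bank 0 row 10 — prev 10 → HIT
2: bank 0 row 10 — prev 10 → HIT
3: bank 4 row 8 — prev None → EMPTY
4: bank 1 row 0 — prev None → EMPTY
5: bank 1 row 8 — prev 0 → CONFLICT
6: bank 0 row 5 — prev 10 → CONFLICT
7: bank 4 row 8 — prev 8 → HIT
8: bank 5 row 6 — prev None → EMPTY
9: bank 3 row 2 — prev None → EMPTY
10: bank 0 row 5 — prev 5 → HIT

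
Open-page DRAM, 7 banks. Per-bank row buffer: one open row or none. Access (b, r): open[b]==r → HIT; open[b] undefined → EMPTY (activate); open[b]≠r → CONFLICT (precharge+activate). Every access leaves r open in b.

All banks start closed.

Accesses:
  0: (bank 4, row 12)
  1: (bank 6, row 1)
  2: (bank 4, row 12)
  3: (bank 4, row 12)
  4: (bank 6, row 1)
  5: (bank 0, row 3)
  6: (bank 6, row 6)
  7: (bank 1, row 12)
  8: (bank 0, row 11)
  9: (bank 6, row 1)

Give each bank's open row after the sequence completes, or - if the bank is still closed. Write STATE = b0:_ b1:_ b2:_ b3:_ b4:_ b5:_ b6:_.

STATE = b0:11 b1:12 b2:- b3:- b4:12 b5:- b6:1

0: bank 4 row 12 — prev None → EMPTY
1: bank 6 row 1 — prev None → EMPTY
2: bank 4 row 12 — prev 12 → HIT
3: bank 4 row 12 — prev 12 → HIT
4: bank 6 row 1 — prev 1 → HIT
5: bank 0 row 3 — prev None → EMPTY
6: bank 6 row 6 — prev 1 → CONFLICT
7: bank 1 row 12 — prev None → EMPTY
8: bank 0 row 11 — prev 3 → CONFLICT
9: bank 6 row 1 — prev 6 → CONFLICT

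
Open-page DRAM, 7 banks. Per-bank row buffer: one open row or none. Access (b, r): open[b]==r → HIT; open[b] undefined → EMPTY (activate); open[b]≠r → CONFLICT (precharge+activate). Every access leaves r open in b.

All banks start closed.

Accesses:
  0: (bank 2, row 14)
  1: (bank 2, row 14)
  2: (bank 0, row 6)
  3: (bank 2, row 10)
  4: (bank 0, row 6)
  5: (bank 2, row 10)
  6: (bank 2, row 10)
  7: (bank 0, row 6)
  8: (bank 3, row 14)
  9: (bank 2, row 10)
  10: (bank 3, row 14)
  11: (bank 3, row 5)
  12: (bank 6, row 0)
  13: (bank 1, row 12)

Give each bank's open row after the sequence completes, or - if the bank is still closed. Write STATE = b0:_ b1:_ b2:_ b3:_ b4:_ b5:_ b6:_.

#0 (2,14) E
#1 (2,14) H  (was 14)
#2 (0,6) E
#3 (2,10) C  (was 14)
#4 (0,6) H  (was 6)
#5 (2,10) H  (was 10)
#6 (2,10) H  (was 10)
#7 (0,6) H  (was 6)
#8 (3,14) E
#9 (2,10) H  (was 10)
#10 (3,14) H  (was 14)
#11 (3,5) C  (was 14)
#12 (6,0) E
#13 (1,12) E

STATE = b0:6 b1:12 b2:10 b3:5 b4:- b5:- b6:0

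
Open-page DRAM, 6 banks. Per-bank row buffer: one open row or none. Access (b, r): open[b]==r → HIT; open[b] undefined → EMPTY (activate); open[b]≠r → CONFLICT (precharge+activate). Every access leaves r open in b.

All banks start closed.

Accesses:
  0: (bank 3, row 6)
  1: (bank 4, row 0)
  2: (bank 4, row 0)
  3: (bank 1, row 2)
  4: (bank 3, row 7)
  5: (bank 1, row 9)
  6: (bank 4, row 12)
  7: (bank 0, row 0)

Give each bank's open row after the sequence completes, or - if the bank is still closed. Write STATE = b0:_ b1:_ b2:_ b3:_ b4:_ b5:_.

STATE = b0:0 b1:9 b2:- b3:7 b4:12 b5:-

#0 (3,6) E
#1 (4,0) E
#2 (4,0) H  (was 0)
#3 (1,2) E
#4 (3,7) C  (was 6)
#5 (1,9) C  (was 2)
#6 (4,12) C  (was 0)
#7 (0,0) E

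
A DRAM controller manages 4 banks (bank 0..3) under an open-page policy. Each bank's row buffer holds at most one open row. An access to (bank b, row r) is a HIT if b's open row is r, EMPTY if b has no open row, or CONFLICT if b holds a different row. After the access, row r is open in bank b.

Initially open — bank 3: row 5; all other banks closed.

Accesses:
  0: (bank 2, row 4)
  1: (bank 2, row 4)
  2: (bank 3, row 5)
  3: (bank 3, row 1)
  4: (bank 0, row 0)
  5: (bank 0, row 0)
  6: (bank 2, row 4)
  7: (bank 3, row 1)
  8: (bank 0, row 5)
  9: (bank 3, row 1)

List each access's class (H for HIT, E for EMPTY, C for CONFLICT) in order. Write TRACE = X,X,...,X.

TRACE = E,H,H,C,E,H,H,H,C,H

  [0] b2 r4: no row ⇒ E
  [1] b2 r4: had r4 ⇒ H
  [2] b3 r5: had r5 ⇒ H
  [3] b3 r1: had r5 ⇒ C
  [4] b0 r0: no row ⇒ E
  [5] b0 r0: had r0 ⇒ H
  [6] b2 r4: had r4 ⇒ H
  [7] b3 r1: had r1 ⇒ H
  [8] b0 r5: had r0 ⇒ C
  [9] b3 r1: had r1 ⇒ H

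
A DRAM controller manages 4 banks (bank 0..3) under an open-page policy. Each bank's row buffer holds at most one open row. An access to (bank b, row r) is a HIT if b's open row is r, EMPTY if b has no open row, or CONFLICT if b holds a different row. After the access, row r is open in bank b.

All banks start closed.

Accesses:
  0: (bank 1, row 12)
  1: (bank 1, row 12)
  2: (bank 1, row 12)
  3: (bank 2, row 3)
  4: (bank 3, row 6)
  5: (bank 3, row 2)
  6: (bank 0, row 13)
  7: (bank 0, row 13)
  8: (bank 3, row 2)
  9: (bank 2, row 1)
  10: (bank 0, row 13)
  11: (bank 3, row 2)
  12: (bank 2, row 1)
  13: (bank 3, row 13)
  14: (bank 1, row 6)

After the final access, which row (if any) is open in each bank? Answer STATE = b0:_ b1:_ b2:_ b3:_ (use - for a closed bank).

STATE = b0:13 b1:6 b2:1 b3:13

#0 (1,12) E
#1 (1,12) H  (was 12)
#2 (1,12) H  (was 12)
#3 (2,3) E
#4 (3,6) E
#5 (3,2) C  (was 6)
#6 (0,13) E
#7 (0,13) H  (was 13)
#8 (3,2) H  (was 2)
#9 (2,1) C  (was 3)
#10 (0,13) H  (was 13)
#11 (3,2) H  (was 2)
#12 (2,1) H  (was 1)
#13 (3,13) C  (was 2)
#14 (1,6) C  (was 12)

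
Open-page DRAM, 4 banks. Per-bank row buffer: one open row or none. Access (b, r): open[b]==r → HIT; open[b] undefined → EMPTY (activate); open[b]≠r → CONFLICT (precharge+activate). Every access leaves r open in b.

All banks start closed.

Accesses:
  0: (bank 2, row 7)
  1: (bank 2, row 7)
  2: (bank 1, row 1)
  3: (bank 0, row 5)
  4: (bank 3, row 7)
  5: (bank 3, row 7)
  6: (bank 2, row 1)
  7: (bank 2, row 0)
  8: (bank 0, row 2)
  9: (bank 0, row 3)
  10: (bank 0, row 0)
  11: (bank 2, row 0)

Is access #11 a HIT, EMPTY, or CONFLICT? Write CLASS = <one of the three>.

step 0: bank2 None->7 [EMPTY]
step 1: bank2 7->7 [HIT]
step 2: bank1 None->1 [EMPTY]
step 3: bank0 None->5 [EMPTY]
step 4: bank3 None->7 [EMPTY]
step 5: bank3 7->7 [HIT]
step 6: bank2 7->1 [CONFLICT]
step 7: bank2 1->0 [CONFLICT]
step 8: bank0 5->2 [CONFLICT]
step 9: bank0 2->3 [CONFLICT]
step 10: bank0 3->0 [CONFLICT]
step 11: bank2 0->0 [HIT]

CLASS = HIT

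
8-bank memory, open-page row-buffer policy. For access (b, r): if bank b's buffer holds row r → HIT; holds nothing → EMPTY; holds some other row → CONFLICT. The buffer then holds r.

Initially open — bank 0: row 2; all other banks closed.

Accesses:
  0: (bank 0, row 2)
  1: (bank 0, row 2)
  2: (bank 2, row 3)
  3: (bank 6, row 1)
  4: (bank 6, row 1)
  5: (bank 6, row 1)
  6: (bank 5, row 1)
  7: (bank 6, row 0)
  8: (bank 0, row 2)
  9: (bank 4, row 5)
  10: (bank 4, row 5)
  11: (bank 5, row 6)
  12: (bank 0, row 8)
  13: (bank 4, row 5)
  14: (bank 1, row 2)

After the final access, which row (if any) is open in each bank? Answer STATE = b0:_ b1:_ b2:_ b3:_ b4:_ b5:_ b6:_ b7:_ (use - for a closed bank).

0: bank 0 row 2 — prev 2 → HIT
1: bank 0 row 2 — prev 2 → HIT
2: bank 2 row 3 — prev None → EMPTY
3: bank 6 row 1 — prev None → EMPTY
4: bank 6 row 1 — prev 1 → HIT
5: bank 6 row 1 — prev 1 → HIT
6: bank 5 row 1 — prev None → EMPTY
7: bank 6 row 0 — prev 1 → CONFLICT
8: bank 0 row 2 — prev 2 → HIT
9: bank 4 row 5 — prev None → EMPTY
10: bank 4 row 5 — prev 5 → HIT
11: bank 5 row 6 — prev 1 → CONFLICT
12: bank 0 row 8 — prev 2 → CONFLICT
13: bank 4 row 5 — prev 5 → HIT
14: bank 1 row 2 — prev None → EMPTY

STATE = b0:8 b1:2 b2:3 b3:- b4:5 b5:6 b6:0 b7:-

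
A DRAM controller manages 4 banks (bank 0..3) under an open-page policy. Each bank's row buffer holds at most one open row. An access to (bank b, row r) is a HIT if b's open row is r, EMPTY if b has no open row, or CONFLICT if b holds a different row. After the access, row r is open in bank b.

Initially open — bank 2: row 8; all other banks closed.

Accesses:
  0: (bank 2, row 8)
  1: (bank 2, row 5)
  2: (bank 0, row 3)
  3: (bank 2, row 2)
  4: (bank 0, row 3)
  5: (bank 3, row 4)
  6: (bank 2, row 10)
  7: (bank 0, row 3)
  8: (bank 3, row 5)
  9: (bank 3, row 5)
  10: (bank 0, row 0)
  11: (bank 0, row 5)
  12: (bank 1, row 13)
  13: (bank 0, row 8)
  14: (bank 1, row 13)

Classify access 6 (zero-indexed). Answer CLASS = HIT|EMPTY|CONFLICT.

CLASS = CONFLICT

#0 (2,8) H  (was 8)
#1 (2,5) C  (was 8)
#2 (0,3) E
#3 (2,2) C  (was 5)
#4 (0,3) H  (was 3)
#5 (3,4) E
#6 (2,10) C  (was 2)
#7 (0,3) H  (was 3)
#8 (3,5) C  (was 4)
#9 (3,5) H  (was 5)
#10 (0,0) C  (was 3)
#11 (0,5) C  (was 0)
#12 (1,13) E
#13 (0,8) C  (was 5)
#14 (1,13) H  (was 13)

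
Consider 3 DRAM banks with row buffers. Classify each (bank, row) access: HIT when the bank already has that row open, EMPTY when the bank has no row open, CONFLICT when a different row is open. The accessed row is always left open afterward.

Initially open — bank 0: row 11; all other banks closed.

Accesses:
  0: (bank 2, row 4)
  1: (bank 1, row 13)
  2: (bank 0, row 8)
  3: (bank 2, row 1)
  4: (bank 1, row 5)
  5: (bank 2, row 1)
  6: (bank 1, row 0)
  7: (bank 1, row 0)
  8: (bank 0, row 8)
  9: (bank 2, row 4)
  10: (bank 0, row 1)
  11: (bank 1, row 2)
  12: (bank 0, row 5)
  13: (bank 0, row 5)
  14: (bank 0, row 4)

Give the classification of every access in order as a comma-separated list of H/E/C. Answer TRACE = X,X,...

TRACE = E,E,C,C,C,H,C,H,H,C,C,C,C,H,C

  [0] b2 r4: no row ⇒ E
  [1] b1 r13: no row ⇒ E
  [2] b0 r8: had r11 ⇒ C
  [3] b2 r1: had r4 ⇒ C
  [4] b1 r5: had r13 ⇒ C
  [5] b2 r1: had r1 ⇒ H
  [6] b1 r0: had r5 ⇒ C
  [7] b1 r0: had r0 ⇒ H
  [8] b0 r8: had r8 ⇒ H
  [9] b2 r4: had r1 ⇒ C
  [10] b0 r1: had r8 ⇒ C
  [11] b1 r2: had r0 ⇒ C
  [12] b0 r5: had r1 ⇒ C
  [13] b0 r5: had r5 ⇒ H
  [14] b0 r4: had r5 ⇒ C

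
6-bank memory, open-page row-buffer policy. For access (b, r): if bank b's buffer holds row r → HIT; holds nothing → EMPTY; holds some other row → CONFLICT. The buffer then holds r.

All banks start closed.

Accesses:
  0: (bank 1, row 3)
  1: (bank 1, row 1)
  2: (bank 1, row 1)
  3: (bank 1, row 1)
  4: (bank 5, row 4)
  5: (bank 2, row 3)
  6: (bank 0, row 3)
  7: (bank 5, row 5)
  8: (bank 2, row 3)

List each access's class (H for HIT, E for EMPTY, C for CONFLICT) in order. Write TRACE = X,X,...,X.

TRACE = E,C,H,H,E,E,E,C,H

  [0] b1 r3: no row ⇒ E
  [1] b1 r1: had r3 ⇒ C
  [2] b1 r1: had r1 ⇒ H
  [3] b1 r1: had r1 ⇒ H
  [4] b5 r4: no row ⇒ E
  [5] b2 r3: no row ⇒ E
  [6] b0 r3: no row ⇒ E
  [7] b5 r5: had r4 ⇒ C
  [8] b2 r3: had r3 ⇒ H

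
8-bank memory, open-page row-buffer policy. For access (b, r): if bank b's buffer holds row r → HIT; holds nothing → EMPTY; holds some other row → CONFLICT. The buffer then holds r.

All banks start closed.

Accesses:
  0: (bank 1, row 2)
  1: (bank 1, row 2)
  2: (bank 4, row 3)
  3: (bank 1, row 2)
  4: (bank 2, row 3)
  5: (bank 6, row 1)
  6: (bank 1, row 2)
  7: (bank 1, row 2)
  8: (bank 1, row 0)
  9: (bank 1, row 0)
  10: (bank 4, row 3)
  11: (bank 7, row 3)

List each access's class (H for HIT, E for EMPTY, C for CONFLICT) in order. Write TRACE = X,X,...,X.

TRACE = E,H,E,H,E,E,H,H,C,H,H,E

  [0] b1 r2: no row ⇒ E
  [1] b1 r2: had r2 ⇒ H
  [2] b4 r3: no row ⇒ E
  [3] b1 r2: had r2 ⇒ H
  [4] b2 r3: no row ⇒ E
  [5] b6 r1: no row ⇒ E
  [6] b1 r2: had r2 ⇒ H
  [7] b1 r2: had r2 ⇒ H
  [8] b1 r0: had r2 ⇒ C
  [9] b1 r0: had r0 ⇒ H
  [10] b4 r3: had r3 ⇒ H
  [11] b7 r3: no row ⇒ E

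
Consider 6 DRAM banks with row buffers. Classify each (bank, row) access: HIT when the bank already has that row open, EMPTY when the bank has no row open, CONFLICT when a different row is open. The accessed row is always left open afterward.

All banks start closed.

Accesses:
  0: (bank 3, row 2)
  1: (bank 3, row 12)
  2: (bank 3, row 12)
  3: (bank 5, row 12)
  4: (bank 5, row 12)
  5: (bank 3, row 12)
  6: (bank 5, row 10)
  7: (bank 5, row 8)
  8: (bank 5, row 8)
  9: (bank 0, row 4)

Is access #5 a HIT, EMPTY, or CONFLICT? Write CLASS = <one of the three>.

CLASS = HIT

0: bank 3 row 2 — prev None → EMPTY
1: bank 3 row 12 — prev 2 → CONFLICT
2: bank 3 row 12 — prev 12 → HIT
3: bank 5 row 12 — prev None → EMPTY
4: bank 5 row 12 — prev 12 → HIT
5: bank 3 row 12 — prev 12 → HIT
6: bank 5 row 10 — prev 12 → CONFLICT
7: bank 5 row 8 — prev 10 → CONFLICT
8: bank 5 row 8 — prev 8 → HIT
9: bank 0 row 4 — prev None → EMPTY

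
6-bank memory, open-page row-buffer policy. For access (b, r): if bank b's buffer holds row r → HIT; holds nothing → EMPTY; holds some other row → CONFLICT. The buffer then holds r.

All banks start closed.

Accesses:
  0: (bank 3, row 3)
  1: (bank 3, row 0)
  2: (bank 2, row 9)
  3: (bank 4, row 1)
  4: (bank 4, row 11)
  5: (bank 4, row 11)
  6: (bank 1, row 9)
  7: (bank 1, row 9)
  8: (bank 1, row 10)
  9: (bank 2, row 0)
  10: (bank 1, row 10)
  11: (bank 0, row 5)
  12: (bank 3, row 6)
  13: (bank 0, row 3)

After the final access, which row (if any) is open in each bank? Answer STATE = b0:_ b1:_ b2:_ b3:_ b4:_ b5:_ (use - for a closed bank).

STATE = b0:3 b1:10 b2:0 b3:6 b4:11 b5:-

step 0: bank3 None->3 [EMPTY]
step 1: bank3 3->0 [CONFLICT]
step 2: bank2 None->9 [EMPTY]
step 3: bank4 None->1 [EMPTY]
step 4: bank4 1->11 [CONFLICT]
step 5: bank4 11->11 [HIT]
step 6: bank1 None->9 [EMPTY]
step 7: bank1 9->9 [HIT]
step 8: bank1 9->10 [CONFLICT]
step 9: bank2 9->0 [CONFLICT]
step 10: bank1 10->10 [HIT]
step 11: bank0 None->5 [EMPTY]
step 12: bank3 0->6 [CONFLICT]
step 13: bank0 5->3 [CONFLICT]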